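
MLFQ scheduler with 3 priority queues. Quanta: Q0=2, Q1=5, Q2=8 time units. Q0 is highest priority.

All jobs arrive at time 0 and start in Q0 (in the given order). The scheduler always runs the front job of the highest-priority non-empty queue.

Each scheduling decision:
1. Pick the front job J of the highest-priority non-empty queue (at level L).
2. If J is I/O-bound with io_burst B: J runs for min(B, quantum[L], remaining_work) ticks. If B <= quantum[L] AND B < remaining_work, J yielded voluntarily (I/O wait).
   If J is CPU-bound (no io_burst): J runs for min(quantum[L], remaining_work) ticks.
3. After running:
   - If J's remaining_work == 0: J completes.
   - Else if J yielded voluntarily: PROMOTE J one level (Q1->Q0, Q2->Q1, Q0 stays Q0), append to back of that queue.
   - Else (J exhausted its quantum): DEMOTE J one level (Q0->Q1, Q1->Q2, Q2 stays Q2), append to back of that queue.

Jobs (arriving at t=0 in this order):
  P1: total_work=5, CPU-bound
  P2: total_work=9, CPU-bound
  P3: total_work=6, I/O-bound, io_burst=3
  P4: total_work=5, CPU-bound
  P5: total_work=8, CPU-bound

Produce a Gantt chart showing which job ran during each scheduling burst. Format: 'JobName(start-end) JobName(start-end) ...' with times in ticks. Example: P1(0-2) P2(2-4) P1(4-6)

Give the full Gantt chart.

t=0-2: P1@Q0 runs 2, rem=3, quantum used, demote→Q1. Q0=[P2,P3,P4,P5] Q1=[P1] Q2=[]
t=2-4: P2@Q0 runs 2, rem=7, quantum used, demote→Q1. Q0=[P3,P4,P5] Q1=[P1,P2] Q2=[]
t=4-6: P3@Q0 runs 2, rem=4, quantum used, demote→Q1. Q0=[P4,P5] Q1=[P1,P2,P3] Q2=[]
t=6-8: P4@Q0 runs 2, rem=3, quantum used, demote→Q1. Q0=[P5] Q1=[P1,P2,P3,P4] Q2=[]
t=8-10: P5@Q0 runs 2, rem=6, quantum used, demote→Q1. Q0=[] Q1=[P1,P2,P3,P4,P5] Q2=[]
t=10-13: P1@Q1 runs 3, rem=0, completes. Q0=[] Q1=[P2,P3,P4,P5] Q2=[]
t=13-18: P2@Q1 runs 5, rem=2, quantum used, demote→Q2. Q0=[] Q1=[P3,P4,P5] Q2=[P2]
t=18-21: P3@Q1 runs 3, rem=1, I/O yield, promote→Q0. Q0=[P3] Q1=[P4,P5] Q2=[P2]
t=21-22: P3@Q0 runs 1, rem=0, completes. Q0=[] Q1=[P4,P5] Q2=[P2]
t=22-25: P4@Q1 runs 3, rem=0, completes. Q0=[] Q1=[P5] Q2=[P2]
t=25-30: P5@Q1 runs 5, rem=1, quantum used, demote→Q2. Q0=[] Q1=[] Q2=[P2,P5]
t=30-32: P2@Q2 runs 2, rem=0, completes. Q0=[] Q1=[] Q2=[P5]
t=32-33: P5@Q2 runs 1, rem=0, completes. Q0=[] Q1=[] Q2=[]

Answer: P1(0-2) P2(2-4) P3(4-6) P4(6-8) P5(8-10) P1(10-13) P2(13-18) P3(18-21) P3(21-22) P4(22-25) P5(25-30) P2(30-32) P5(32-33)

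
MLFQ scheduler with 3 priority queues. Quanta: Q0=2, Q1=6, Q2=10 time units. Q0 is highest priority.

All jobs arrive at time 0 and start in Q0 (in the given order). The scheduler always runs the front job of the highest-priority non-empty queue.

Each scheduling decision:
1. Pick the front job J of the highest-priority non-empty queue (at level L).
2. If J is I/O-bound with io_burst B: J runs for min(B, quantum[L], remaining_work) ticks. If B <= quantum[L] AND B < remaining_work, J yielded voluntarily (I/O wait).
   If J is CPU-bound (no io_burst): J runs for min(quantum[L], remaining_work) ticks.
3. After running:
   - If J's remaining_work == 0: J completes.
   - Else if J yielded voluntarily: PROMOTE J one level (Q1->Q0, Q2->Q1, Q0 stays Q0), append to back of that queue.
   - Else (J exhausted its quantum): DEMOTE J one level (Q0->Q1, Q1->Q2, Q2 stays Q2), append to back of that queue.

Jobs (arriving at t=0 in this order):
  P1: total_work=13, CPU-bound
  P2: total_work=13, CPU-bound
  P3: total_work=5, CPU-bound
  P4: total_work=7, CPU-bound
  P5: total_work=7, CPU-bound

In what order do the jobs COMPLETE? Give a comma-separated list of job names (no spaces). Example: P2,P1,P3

t=0-2: P1@Q0 runs 2, rem=11, quantum used, demote→Q1. Q0=[P2,P3,P4,P5] Q1=[P1] Q2=[]
t=2-4: P2@Q0 runs 2, rem=11, quantum used, demote→Q1. Q0=[P3,P4,P5] Q1=[P1,P2] Q2=[]
t=4-6: P3@Q0 runs 2, rem=3, quantum used, demote→Q1. Q0=[P4,P5] Q1=[P1,P2,P3] Q2=[]
t=6-8: P4@Q0 runs 2, rem=5, quantum used, demote→Q1. Q0=[P5] Q1=[P1,P2,P3,P4] Q2=[]
t=8-10: P5@Q0 runs 2, rem=5, quantum used, demote→Q1. Q0=[] Q1=[P1,P2,P3,P4,P5] Q2=[]
t=10-16: P1@Q1 runs 6, rem=5, quantum used, demote→Q2. Q0=[] Q1=[P2,P3,P4,P5] Q2=[P1]
t=16-22: P2@Q1 runs 6, rem=5, quantum used, demote→Q2. Q0=[] Q1=[P3,P4,P5] Q2=[P1,P2]
t=22-25: P3@Q1 runs 3, rem=0, completes. Q0=[] Q1=[P4,P5] Q2=[P1,P2]
t=25-30: P4@Q1 runs 5, rem=0, completes. Q0=[] Q1=[P5] Q2=[P1,P2]
t=30-35: P5@Q1 runs 5, rem=0, completes. Q0=[] Q1=[] Q2=[P1,P2]
t=35-40: P1@Q2 runs 5, rem=0, completes. Q0=[] Q1=[] Q2=[P2]
t=40-45: P2@Q2 runs 5, rem=0, completes. Q0=[] Q1=[] Q2=[]

Answer: P3,P4,P5,P1,P2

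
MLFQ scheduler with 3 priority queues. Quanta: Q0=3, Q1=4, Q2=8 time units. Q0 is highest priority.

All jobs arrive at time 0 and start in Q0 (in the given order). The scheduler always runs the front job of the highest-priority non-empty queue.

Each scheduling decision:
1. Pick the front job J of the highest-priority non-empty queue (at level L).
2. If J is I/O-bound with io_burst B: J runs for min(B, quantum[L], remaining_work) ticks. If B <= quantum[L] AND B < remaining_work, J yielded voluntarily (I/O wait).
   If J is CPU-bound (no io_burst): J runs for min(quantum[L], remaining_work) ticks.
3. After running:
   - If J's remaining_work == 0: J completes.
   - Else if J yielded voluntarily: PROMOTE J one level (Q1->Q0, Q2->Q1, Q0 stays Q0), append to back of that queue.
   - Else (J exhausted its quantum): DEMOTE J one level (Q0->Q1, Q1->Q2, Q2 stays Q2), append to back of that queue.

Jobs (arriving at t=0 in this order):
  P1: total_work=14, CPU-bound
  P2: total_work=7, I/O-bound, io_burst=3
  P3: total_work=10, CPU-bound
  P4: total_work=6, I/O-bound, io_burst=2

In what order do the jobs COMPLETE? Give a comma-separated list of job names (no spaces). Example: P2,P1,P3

Answer: P2,P4,P1,P3

Derivation:
t=0-3: P1@Q0 runs 3, rem=11, quantum used, demote→Q1. Q0=[P2,P3,P4] Q1=[P1] Q2=[]
t=3-6: P2@Q0 runs 3, rem=4, I/O yield, promote→Q0. Q0=[P3,P4,P2] Q1=[P1] Q2=[]
t=6-9: P3@Q0 runs 3, rem=7, quantum used, demote→Q1. Q0=[P4,P2] Q1=[P1,P3] Q2=[]
t=9-11: P4@Q0 runs 2, rem=4, I/O yield, promote→Q0. Q0=[P2,P4] Q1=[P1,P3] Q2=[]
t=11-14: P2@Q0 runs 3, rem=1, I/O yield, promote→Q0. Q0=[P4,P2] Q1=[P1,P3] Q2=[]
t=14-16: P4@Q0 runs 2, rem=2, I/O yield, promote→Q0. Q0=[P2,P4] Q1=[P1,P3] Q2=[]
t=16-17: P2@Q0 runs 1, rem=0, completes. Q0=[P4] Q1=[P1,P3] Q2=[]
t=17-19: P4@Q0 runs 2, rem=0, completes. Q0=[] Q1=[P1,P3] Q2=[]
t=19-23: P1@Q1 runs 4, rem=7, quantum used, demote→Q2. Q0=[] Q1=[P3] Q2=[P1]
t=23-27: P3@Q1 runs 4, rem=3, quantum used, demote→Q2. Q0=[] Q1=[] Q2=[P1,P3]
t=27-34: P1@Q2 runs 7, rem=0, completes. Q0=[] Q1=[] Q2=[P3]
t=34-37: P3@Q2 runs 3, rem=0, completes. Q0=[] Q1=[] Q2=[]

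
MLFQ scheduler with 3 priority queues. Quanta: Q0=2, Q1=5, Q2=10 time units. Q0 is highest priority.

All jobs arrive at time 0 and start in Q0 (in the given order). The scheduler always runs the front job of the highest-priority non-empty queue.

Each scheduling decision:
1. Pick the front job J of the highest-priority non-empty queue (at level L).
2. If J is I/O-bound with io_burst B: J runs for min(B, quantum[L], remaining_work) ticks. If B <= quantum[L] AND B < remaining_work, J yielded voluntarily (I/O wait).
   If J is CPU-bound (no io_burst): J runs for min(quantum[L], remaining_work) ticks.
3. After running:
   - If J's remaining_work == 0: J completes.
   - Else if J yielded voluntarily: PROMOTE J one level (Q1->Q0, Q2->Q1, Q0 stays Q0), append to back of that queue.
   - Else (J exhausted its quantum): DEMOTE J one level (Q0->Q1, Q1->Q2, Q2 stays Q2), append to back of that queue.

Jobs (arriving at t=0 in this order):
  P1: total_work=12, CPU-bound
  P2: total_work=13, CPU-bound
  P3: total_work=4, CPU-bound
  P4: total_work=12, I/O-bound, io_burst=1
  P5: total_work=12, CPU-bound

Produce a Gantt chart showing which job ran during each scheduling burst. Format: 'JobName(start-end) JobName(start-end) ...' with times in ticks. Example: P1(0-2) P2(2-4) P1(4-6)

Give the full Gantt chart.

t=0-2: P1@Q0 runs 2, rem=10, quantum used, demote→Q1. Q0=[P2,P3,P4,P5] Q1=[P1] Q2=[]
t=2-4: P2@Q0 runs 2, rem=11, quantum used, demote→Q1. Q0=[P3,P4,P5] Q1=[P1,P2] Q2=[]
t=4-6: P3@Q0 runs 2, rem=2, quantum used, demote→Q1. Q0=[P4,P5] Q1=[P1,P2,P3] Q2=[]
t=6-7: P4@Q0 runs 1, rem=11, I/O yield, promote→Q0. Q0=[P5,P4] Q1=[P1,P2,P3] Q2=[]
t=7-9: P5@Q0 runs 2, rem=10, quantum used, demote→Q1. Q0=[P4] Q1=[P1,P2,P3,P5] Q2=[]
t=9-10: P4@Q0 runs 1, rem=10, I/O yield, promote→Q0. Q0=[P4] Q1=[P1,P2,P3,P5] Q2=[]
t=10-11: P4@Q0 runs 1, rem=9, I/O yield, promote→Q0. Q0=[P4] Q1=[P1,P2,P3,P5] Q2=[]
t=11-12: P4@Q0 runs 1, rem=8, I/O yield, promote→Q0. Q0=[P4] Q1=[P1,P2,P3,P5] Q2=[]
t=12-13: P4@Q0 runs 1, rem=7, I/O yield, promote→Q0. Q0=[P4] Q1=[P1,P2,P3,P5] Q2=[]
t=13-14: P4@Q0 runs 1, rem=6, I/O yield, promote→Q0. Q0=[P4] Q1=[P1,P2,P3,P5] Q2=[]
t=14-15: P4@Q0 runs 1, rem=5, I/O yield, promote→Q0. Q0=[P4] Q1=[P1,P2,P3,P5] Q2=[]
t=15-16: P4@Q0 runs 1, rem=4, I/O yield, promote→Q0. Q0=[P4] Q1=[P1,P2,P3,P5] Q2=[]
t=16-17: P4@Q0 runs 1, rem=3, I/O yield, promote→Q0. Q0=[P4] Q1=[P1,P2,P3,P5] Q2=[]
t=17-18: P4@Q0 runs 1, rem=2, I/O yield, promote→Q0. Q0=[P4] Q1=[P1,P2,P3,P5] Q2=[]
t=18-19: P4@Q0 runs 1, rem=1, I/O yield, promote→Q0. Q0=[P4] Q1=[P1,P2,P3,P5] Q2=[]
t=19-20: P4@Q0 runs 1, rem=0, completes. Q0=[] Q1=[P1,P2,P3,P5] Q2=[]
t=20-25: P1@Q1 runs 5, rem=5, quantum used, demote→Q2. Q0=[] Q1=[P2,P3,P5] Q2=[P1]
t=25-30: P2@Q1 runs 5, rem=6, quantum used, demote→Q2. Q0=[] Q1=[P3,P5] Q2=[P1,P2]
t=30-32: P3@Q1 runs 2, rem=0, completes. Q0=[] Q1=[P5] Q2=[P1,P2]
t=32-37: P5@Q1 runs 5, rem=5, quantum used, demote→Q2. Q0=[] Q1=[] Q2=[P1,P2,P5]
t=37-42: P1@Q2 runs 5, rem=0, completes. Q0=[] Q1=[] Q2=[P2,P5]
t=42-48: P2@Q2 runs 6, rem=0, completes. Q0=[] Q1=[] Q2=[P5]
t=48-53: P5@Q2 runs 5, rem=0, completes. Q0=[] Q1=[] Q2=[]

Answer: P1(0-2) P2(2-4) P3(4-6) P4(6-7) P5(7-9) P4(9-10) P4(10-11) P4(11-12) P4(12-13) P4(13-14) P4(14-15) P4(15-16) P4(16-17) P4(17-18) P4(18-19) P4(19-20) P1(20-25) P2(25-30) P3(30-32) P5(32-37) P1(37-42) P2(42-48) P5(48-53)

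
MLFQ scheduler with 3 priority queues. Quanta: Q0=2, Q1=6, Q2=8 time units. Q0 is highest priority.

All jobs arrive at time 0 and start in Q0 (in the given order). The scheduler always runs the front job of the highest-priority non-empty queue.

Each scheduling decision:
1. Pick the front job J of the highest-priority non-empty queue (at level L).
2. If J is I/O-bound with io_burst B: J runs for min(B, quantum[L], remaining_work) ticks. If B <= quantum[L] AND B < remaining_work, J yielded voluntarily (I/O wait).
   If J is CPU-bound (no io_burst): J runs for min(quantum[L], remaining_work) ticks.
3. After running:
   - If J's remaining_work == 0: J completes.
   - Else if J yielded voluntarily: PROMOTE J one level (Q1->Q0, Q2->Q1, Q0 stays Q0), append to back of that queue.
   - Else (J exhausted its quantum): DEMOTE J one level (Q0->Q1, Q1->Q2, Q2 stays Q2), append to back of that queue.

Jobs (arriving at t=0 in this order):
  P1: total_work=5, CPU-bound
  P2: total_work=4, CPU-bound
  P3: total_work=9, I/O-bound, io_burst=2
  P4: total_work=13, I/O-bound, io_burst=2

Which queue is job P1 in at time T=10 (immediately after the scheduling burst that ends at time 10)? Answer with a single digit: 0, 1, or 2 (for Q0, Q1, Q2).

Answer: 1

Derivation:
t=0-2: P1@Q0 runs 2, rem=3, quantum used, demote→Q1. Q0=[P2,P3,P4] Q1=[P1] Q2=[]
t=2-4: P2@Q0 runs 2, rem=2, quantum used, demote→Q1. Q0=[P3,P4] Q1=[P1,P2] Q2=[]
t=4-6: P3@Q0 runs 2, rem=7, I/O yield, promote→Q0. Q0=[P4,P3] Q1=[P1,P2] Q2=[]
t=6-8: P4@Q0 runs 2, rem=11, I/O yield, promote→Q0. Q0=[P3,P4] Q1=[P1,P2] Q2=[]
t=8-10: P3@Q0 runs 2, rem=5, I/O yield, promote→Q0. Q0=[P4,P3] Q1=[P1,P2] Q2=[]
t=10-12: P4@Q0 runs 2, rem=9, I/O yield, promote→Q0. Q0=[P3,P4] Q1=[P1,P2] Q2=[]
t=12-14: P3@Q0 runs 2, rem=3, I/O yield, promote→Q0. Q0=[P4,P3] Q1=[P1,P2] Q2=[]
t=14-16: P4@Q0 runs 2, rem=7, I/O yield, promote→Q0. Q0=[P3,P4] Q1=[P1,P2] Q2=[]
t=16-18: P3@Q0 runs 2, rem=1, I/O yield, promote→Q0. Q0=[P4,P3] Q1=[P1,P2] Q2=[]
t=18-20: P4@Q0 runs 2, rem=5, I/O yield, promote→Q0. Q0=[P3,P4] Q1=[P1,P2] Q2=[]
t=20-21: P3@Q0 runs 1, rem=0, completes. Q0=[P4] Q1=[P1,P2] Q2=[]
t=21-23: P4@Q0 runs 2, rem=3, I/O yield, promote→Q0. Q0=[P4] Q1=[P1,P2] Q2=[]
t=23-25: P4@Q0 runs 2, rem=1, I/O yield, promote→Q0. Q0=[P4] Q1=[P1,P2] Q2=[]
t=25-26: P4@Q0 runs 1, rem=0, completes. Q0=[] Q1=[P1,P2] Q2=[]
t=26-29: P1@Q1 runs 3, rem=0, completes. Q0=[] Q1=[P2] Q2=[]
t=29-31: P2@Q1 runs 2, rem=0, completes. Q0=[] Q1=[] Q2=[]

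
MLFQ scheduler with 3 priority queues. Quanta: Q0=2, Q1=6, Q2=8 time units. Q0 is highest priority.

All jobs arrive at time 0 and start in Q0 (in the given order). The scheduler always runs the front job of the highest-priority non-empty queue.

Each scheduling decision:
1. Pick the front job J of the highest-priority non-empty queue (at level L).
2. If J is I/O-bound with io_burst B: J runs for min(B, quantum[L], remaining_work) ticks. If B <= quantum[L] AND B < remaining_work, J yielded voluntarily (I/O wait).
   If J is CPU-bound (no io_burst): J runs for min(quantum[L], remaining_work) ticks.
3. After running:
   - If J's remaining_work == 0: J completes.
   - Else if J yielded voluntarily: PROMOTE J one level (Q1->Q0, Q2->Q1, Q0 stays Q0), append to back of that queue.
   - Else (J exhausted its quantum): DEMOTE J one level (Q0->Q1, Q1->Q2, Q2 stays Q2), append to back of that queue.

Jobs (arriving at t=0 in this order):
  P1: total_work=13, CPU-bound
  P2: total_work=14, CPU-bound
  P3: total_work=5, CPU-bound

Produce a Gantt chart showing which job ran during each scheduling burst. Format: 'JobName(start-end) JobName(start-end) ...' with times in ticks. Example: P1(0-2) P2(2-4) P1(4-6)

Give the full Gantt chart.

Answer: P1(0-2) P2(2-4) P3(4-6) P1(6-12) P2(12-18) P3(18-21) P1(21-26) P2(26-32)

Derivation:
t=0-2: P1@Q0 runs 2, rem=11, quantum used, demote→Q1. Q0=[P2,P3] Q1=[P1] Q2=[]
t=2-4: P2@Q0 runs 2, rem=12, quantum used, demote→Q1. Q0=[P3] Q1=[P1,P2] Q2=[]
t=4-6: P3@Q0 runs 2, rem=3, quantum used, demote→Q1. Q0=[] Q1=[P1,P2,P3] Q2=[]
t=6-12: P1@Q1 runs 6, rem=5, quantum used, demote→Q2. Q0=[] Q1=[P2,P3] Q2=[P1]
t=12-18: P2@Q1 runs 6, rem=6, quantum used, demote→Q2. Q0=[] Q1=[P3] Q2=[P1,P2]
t=18-21: P3@Q1 runs 3, rem=0, completes. Q0=[] Q1=[] Q2=[P1,P2]
t=21-26: P1@Q2 runs 5, rem=0, completes. Q0=[] Q1=[] Q2=[P2]
t=26-32: P2@Q2 runs 6, rem=0, completes. Q0=[] Q1=[] Q2=[]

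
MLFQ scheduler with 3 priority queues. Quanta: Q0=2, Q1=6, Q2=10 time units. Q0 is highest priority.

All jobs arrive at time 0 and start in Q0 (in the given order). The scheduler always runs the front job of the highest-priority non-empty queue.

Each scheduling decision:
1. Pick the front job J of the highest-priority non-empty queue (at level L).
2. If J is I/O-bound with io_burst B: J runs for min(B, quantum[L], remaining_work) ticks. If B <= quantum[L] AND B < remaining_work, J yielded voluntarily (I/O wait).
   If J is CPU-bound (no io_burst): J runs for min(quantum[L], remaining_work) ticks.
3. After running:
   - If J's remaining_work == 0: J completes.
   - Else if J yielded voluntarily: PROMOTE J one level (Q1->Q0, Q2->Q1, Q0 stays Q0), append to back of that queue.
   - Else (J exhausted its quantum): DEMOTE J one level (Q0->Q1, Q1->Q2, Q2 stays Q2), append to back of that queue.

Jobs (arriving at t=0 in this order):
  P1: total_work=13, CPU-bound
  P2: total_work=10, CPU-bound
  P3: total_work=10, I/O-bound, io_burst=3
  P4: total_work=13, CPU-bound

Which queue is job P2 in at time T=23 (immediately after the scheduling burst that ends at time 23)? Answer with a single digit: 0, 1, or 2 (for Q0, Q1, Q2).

Answer: 2

Derivation:
t=0-2: P1@Q0 runs 2, rem=11, quantum used, demote→Q1. Q0=[P2,P3,P4] Q1=[P1] Q2=[]
t=2-4: P2@Q0 runs 2, rem=8, quantum used, demote→Q1. Q0=[P3,P4] Q1=[P1,P2] Q2=[]
t=4-6: P3@Q0 runs 2, rem=8, quantum used, demote→Q1. Q0=[P4] Q1=[P1,P2,P3] Q2=[]
t=6-8: P4@Q0 runs 2, rem=11, quantum used, demote→Q1. Q0=[] Q1=[P1,P2,P3,P4] Q2=[]
t=8-14: P1@Q1 runs 6, rem=5, quantum used, demote→Q2. Q0=[] Q1=[P2,P3,P4] Q2=[P1]
t=14-20: P2@Q1 runs 6, rem=2, quantum used, demote→Q2. Q0=[] Q1=[P3,P4] Q2=[P1,P2]
t=20-23: P3@Q1 runs 3, rem=5, I/O yield, promote→Q0. Q0=[P3] Q1=[P4] Q2=[P1,P2]
t=23-25: P3@Q0 runs 2, rem=3, quantum used, demote→Q1. Q0=[] Q1=[P4,P3] Q2=[P1,P2]
t=25-31: P4@Q1 runs 6, rem=5, quantum used, demote→Q2. Q0=[] Q1=[P3] Q2=[P1,P2,P4]
t=31-34: P3@Q1 runs 3, rem=0, completes. Q0=[] Q1=[] Q2=[P1,P2,P4]
t=34-39: P1@Q2 runs 5, rem=0, completes. Q0=[] Q1=[] Q2=[P2,P4]
t=39-41: P2@Q2 runs 2, rem=0, completes. Q0=[] Q1=[] Q2=[P4]
t=41-46: P4@Q2 runs 5, rem=0, completes. Q0=[] Q1=[] Q2=[]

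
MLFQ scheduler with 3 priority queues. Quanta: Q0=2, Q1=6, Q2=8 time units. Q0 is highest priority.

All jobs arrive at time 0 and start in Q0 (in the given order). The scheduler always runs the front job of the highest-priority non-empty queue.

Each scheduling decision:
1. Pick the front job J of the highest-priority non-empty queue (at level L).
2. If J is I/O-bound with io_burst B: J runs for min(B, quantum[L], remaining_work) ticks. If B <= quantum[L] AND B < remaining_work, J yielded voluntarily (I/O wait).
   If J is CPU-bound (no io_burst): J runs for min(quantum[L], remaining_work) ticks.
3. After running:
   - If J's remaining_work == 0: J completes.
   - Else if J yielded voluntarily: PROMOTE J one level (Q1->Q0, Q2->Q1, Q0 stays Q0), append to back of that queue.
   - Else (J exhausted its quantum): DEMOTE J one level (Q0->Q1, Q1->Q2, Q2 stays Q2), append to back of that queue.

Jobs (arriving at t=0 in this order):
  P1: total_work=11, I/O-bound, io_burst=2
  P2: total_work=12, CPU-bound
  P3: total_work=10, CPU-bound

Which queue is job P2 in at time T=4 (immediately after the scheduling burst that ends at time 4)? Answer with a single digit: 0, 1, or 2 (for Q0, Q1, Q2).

t=0-2: P1@Q0 runs 2, rem=9, I/O yield, promote→Q0. Q0=[P2,P3,P1] Q1=[] Q2=[]
t=2-4: P2@Q0 runs 2, rem=10, quantum used, demote→Q1. Q0=[P3,P1] Q1=[P2] Q2=[]
t=4-6: P3@Q0 runs 2, rem=8, quantum used, demote→Q1. Q0=[P1] Q1=[P2,P3] Q2=[]
t=6-8: P1@Q0 runs 2, rem=7, I/O yield, promote→Q0. Q0=[P1] Q1=[P2,P3] Q2=[]
t=8-10: P1@Q0 runs 2, rem=5, I/O yield, promote→Q0. Q0=[P1] Q1=[P2,P3] Q2=[]
t=10-12: P1@Q0 runs 2, rem=3, I/O yield, promote→Q0. Q0=[P1] Q1=[P2,P3] Q2=[]
t=12-14: P1@Q0 runs 2, rem=1, I/O yield, promote→Q0. Q0=[P1] Q1=[P2,P3] Q2=[]
t=14-15: P1@Q0 runs 1, rem=0, completes. Q0=[] Q1=[P2,P3] Q2=[]
t=15-21: P2@Q1 runs 6, rem=4, quantum used, demote→Q2. Q0=[] Q1=[P3] Q2=[P2]
t=21-27: P3@Q1 runs 6, rem=2, quantum used, demote→Q2. Q0=[] Q1=[] Q2=[P2,P3]
t=27-31: P2@Q2 runs 4, rem=0, completes. Q0=[] Q1=[] Q2=[P3]
t=31-33: P3@Q2 runs 2, rem=0, completes. Q0=[] Q1=[] Q2=[]

Answer: 1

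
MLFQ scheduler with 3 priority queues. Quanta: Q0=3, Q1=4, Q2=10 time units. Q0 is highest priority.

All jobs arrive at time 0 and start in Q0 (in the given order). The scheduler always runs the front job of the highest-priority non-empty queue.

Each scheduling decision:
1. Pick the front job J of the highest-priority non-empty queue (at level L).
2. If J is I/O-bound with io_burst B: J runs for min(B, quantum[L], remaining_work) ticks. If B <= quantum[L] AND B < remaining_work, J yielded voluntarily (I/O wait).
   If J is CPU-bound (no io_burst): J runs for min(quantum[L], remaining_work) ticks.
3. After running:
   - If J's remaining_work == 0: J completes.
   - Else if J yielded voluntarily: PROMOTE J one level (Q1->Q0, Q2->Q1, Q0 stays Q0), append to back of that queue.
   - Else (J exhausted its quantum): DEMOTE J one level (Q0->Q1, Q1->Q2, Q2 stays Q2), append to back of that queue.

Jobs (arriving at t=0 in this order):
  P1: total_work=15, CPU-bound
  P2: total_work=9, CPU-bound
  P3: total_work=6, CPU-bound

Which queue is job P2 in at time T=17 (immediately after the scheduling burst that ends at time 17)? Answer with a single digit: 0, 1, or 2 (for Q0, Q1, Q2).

Answer: 2

Derivation:
t=0-3: P1@Q0 runs 3, rem=12, quantum used, demote→Q1. Q0=[P2,P3] Q1=[P1] Q2=[]
t=3-6: P2@Q0 runs 3, rem=6, quantum used, demote→Q1. Q0=[P3] Q1=[P1,P2] Q2=[]
t=6-9: P3@Q0 runs 3, rem=3, quantum used, demote→Q1. Q0=[] Q1=[P1,P2,P3] Q2=[]
t=9-13: P1@Q1 runs 4, rem=8, quantum used, demote→Q2. Q0=[] Q1=[P2,P3] Q2=[P1]
t=13-17: P2@Q1 runs 4, rem=2, quantum used, demote→Q2. Q0=[] Q1=[P3] Q2=[P1,P2]
t=17-20: P3@Q1 runs 3, rem=0, completes. Q0=[] Q1=[] Q2=[P1,P2]
t=20-28: P1@Q2 runs 8, rem=0, completes. Q0=[] Q1=[] Q2=[P2]
t=28-30: P2@Q2 runs 2, rem=0, completes. Q0=[] Q1=[] Q2=[]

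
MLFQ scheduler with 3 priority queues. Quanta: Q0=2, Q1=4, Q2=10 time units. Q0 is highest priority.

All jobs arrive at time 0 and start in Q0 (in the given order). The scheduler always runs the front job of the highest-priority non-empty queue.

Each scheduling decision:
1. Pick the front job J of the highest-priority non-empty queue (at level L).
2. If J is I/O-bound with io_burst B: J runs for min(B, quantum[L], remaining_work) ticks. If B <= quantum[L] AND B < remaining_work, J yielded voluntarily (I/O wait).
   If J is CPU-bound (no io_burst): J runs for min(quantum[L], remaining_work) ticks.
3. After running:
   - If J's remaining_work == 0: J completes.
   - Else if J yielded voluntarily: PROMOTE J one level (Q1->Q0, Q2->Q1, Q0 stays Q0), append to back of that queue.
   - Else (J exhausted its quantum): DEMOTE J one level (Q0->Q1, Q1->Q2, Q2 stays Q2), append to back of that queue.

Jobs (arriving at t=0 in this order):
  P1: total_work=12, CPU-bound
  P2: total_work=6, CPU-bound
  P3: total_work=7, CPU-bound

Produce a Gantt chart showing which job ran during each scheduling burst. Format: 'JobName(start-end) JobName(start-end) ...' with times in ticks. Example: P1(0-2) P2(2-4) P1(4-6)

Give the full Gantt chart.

t=0-2: P1@Q0 runs 2, rem=10, quantum used, demote→Q1. Q0=[P2,P3] Q1=[P1] Q2=[]
t=2-4: P2@Q0 runs 2, rem=4, quantum used, demote→Q1. Q0=[P3] Q1=[P1,P2] Q2=[]
t=4-6: P3@Q0 runs 2, rem=5, quantum used, demote→Q1. Q0=[] Q1=[P1,P2,P3] Q2=[]
t=6-10: P1@Q1 runs 4, rem=6, quantum used, demote→Q2. Q0=[] Q1=[P2,P3] Q2=[P1]
t=10-14: P2@Q1 runs 4, rem=0, completes. Q0=[] Q1=[P3] Q2=[P1]
t=14-18: P3@Q1 runs 4, rem=1, quantum used, demote→Q2. Q0=[] Q1=[] Q2=[P1,P3]
t=18-24: P1@Q2 runs 6, rem=0, completes. Q0=[] Q1=[] Q2=[P3]
t=24-25: P3@Q2 runs 1, rem=0, completes. Q0=[] Q1=[] Q2=[]

Answer: P1(0-2) P2(2-4) P3(4-6) P1(6-10) P2(10-14) P3(14-18) P1(18-24) P3(24-25)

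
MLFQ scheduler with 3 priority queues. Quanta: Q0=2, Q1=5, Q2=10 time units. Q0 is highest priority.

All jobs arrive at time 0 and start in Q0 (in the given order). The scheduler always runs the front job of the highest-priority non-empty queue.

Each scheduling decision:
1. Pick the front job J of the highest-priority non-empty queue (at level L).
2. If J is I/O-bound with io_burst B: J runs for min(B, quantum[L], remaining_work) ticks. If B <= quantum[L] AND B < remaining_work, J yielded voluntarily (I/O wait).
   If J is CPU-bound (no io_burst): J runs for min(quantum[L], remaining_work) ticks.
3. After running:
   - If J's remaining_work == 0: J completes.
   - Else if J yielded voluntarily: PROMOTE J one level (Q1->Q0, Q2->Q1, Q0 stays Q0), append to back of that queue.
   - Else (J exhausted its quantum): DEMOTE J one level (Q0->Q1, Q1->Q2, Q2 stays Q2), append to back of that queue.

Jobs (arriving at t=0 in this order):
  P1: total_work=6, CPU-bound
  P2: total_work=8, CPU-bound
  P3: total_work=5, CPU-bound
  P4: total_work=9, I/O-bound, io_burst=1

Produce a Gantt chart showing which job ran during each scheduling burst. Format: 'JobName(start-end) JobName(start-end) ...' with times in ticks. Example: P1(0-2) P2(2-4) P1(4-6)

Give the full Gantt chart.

Answer: P1(0-2) P2(2-4) P3(4-6) P4(6-7) P4(7-8) P4(8-9) P4(9-10) P4(10-11) P4(11-12) P4(12-13) P4(13-14) P4(14-15) P1(15-19) P2(19-24) P3(24-27) P2(27-28)

Derivation:
t=0-2: P1@Q0 runs 2, rem=4, quantum used, demote→Q1. Q0=[P2,P3,P4] Q1=[P1] Q2=[]
t=2-4: P2@Q0 runs 2, rem=6, quantum used, demote→Q1. Q0=[P3,P4] Q1=[P1,P2] Q2=[]
t=4-6: P3@Q0 runs 2, rem=3, quantum used, demote→Q1. Q0=[P4] Q1=[P1,P2,P3] Q2=[]
t=6-7: P4@Q0 runs 1, rem=8, I/O yield, promote→Q0. Q0=[P4] Q1=[P1,P2,P3] Q2=[]
t=7-8: P4@Q0 runs 1, rem=7, I/O yield, promote→Q0. Q0=[P4] Q1=[P1,P2,P3] Q2=[]
t=8-9: P4@Q0 runs 1, rem=6, I/O yield, promote→Q0. Q0=[P4] Q1=[P1,P2,P3] Q2=[]
t=9-10: P4@Q0 runs 1, rem=5, I/O yield, promote→Q0. Q0=[P4] Q1=[P1,P2,P3] Q2=[]
t=10-11: P4@Q0 runs 1, rem=4, I/O yield, promote→Q0. Q0=[P4] Q1=[P1,P2,P3] Q2=[]
t=11-12: P4@Q0 runs 1, rem=3, I/O yield, promote→Q0. Q0=[P4] Q1=[P1,P2,P3] Q2=[]
t=12-13: P4@Q0 runs 1, rem=2, I/O yield, promote→Q0. Q0=[P4] Q1=[P1,P2,P3] Q2=[]
t=13-14: P4@Q0 runs 1, rem=1, I/O yield, promote→Q0. Q0=[P4] Q1=[P1,P2,P3] Q2=[]
t=14-15: P4@Q0 runs 1, rem=0, completes. Q0=[] Q1=[P1,P2,P3] Q2=[]
t=15-19: P1@Q1 runs 4, rem=0, completes. Q0=[] Q1=[P2,P3] Q2=[]
t=19-24: P2@Q1 runs 5, rem=1, quantum used, demote→Q2. Q0=[] Q1=[P3] Q2=[P2]
t=24-27: P3@Q1 runs 3, rem=0, completes. Q0=[] Q1=[] Q2=[P2]
t=27-28: P2@Q2 runs 1, rem=0, completes. Q0=[] Q1=[] Q2=[]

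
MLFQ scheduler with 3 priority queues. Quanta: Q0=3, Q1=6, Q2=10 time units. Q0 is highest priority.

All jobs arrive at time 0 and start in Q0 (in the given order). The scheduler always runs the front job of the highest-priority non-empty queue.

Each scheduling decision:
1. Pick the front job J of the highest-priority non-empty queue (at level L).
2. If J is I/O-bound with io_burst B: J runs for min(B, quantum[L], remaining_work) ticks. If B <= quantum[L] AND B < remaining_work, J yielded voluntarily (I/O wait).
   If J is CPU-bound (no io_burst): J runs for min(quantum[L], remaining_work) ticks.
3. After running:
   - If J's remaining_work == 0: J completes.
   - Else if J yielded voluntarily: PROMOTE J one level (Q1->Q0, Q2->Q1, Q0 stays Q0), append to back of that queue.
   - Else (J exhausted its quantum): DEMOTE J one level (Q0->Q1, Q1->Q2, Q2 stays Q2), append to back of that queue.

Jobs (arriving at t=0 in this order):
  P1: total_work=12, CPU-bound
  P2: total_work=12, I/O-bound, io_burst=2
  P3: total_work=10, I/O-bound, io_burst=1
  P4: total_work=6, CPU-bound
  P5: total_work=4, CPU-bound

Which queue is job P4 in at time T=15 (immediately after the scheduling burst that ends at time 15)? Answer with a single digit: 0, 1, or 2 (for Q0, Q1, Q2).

Answer: 1

Derivation:
t=0-3: P1@Q0 runs 3, rem=9, quantum used, demote→Q1. Q0=[P2,P3,P4,P5] Q1=[P1] Q2=[]
t=3-5: P2@Q0 runs 2, rem=10, I/O yield, promote→Q0. Q0=[P3,P4,P5,P2] Q1=[P1] Q2=[]
t=5-6: P3@Q0 runs 1, rem=9, I/O yield, promote→Q0. Q0=[P4,P5,P2,P3] Q1=[P1] Q2=[]
t=6-9: P4@Q0 runs 3, rem=3, quantum used, demote→Q1. Q0=[P5,P2,P3] Q1=[P1,P4] Q2=[]
t=9-12: P5@Q0 runs 3, rem=1, quantum used, demote→Q1. Q0=[P2,P3] Q1=[P1,P4,P5] Q2=[]
t=12-14: P2@Q0 runs 2, rem=8, I/O yield, promote→Q0. Q0=[P3,P2] Q1=[P1,P4,P5] Q2=[]
t=14-15: P3@Q0 runs 1, rem=8, I/O yield, promote→Q0. Q0=[P2,P3] Q1=[P1,P4,P5] Q2=[]
t=15-17: P2@Q0 runs 2, rem=6, I/O yield, promote→Q0. Q0=[P3,P2] Q1=[P1,P4,P5] Q2=[]
t=17-18: P3@Q0 runs 1, rem=7, I/O yield, promote→Q0. Q0=[P2,P3] Q1=[P1,P4,P5] Q2=[]
t=18-20: P2@Q0 runs 2, rem=4, I/O yield, promote→Q0. Q0=[P3,P2] Q1=[P1,P4,P5] Q2=[]
t=20-21: P3@Q0 runs 1, rem=6, I/O yield, promote→Q0. Q0=[P2,P3] Q1=[P1,P4,P5] Q2=[]
t=21-23: P2@Q0 runs 2, rem=2, I/O yield, promote→Q0. Q0=[P3,P2] Q1=[P1,P4,P5] Q2=[]
t=23-24: P3@Q0 runs 1, rem=5, I/O yield, promote→Q0. Q0=[P2,P3] Q1=[P1,P4,P5] Q2=[]
t=24-26: P2@Q0 runs 2, rem=0, completes. Q0=[P3] Q1=[P1,P4,P5] Q2=[]
t=26-27: P3@Q0 runs 1, rem=4, I/O yield, promote→Q0. Q0=[P3] Q1=[P1,P4,P5] Q2=[]
t=27-28: P3@Q0 runs 1, rem=3, I/O yield, promote→Q0. Q0=[P3] Q1=[P1,P4,P5] Q2=[]
t=28-29: P3@Q0 runs 1, rem=2, I/O yield, promote→Q0. Q0=[P3] Q1=[P1,P4,P5] Q2=[]
t=29-30: P3@Q0 runs 1, rem=1, I/O yield, promote→Q0. Q0=[P3] Q1=[P1,P4,P5] Q2=[]
t=30-31: P3@Q0 runs 1, rem=0, completes. Q0=[] Q1=[P1,P4,P5] Q2=[]
t=31-37: P1@Q1 runs 6, rem=3, quantum used, demote→Q2. Q0=[] Q1=[P4,P5] Q2=[P1]
t=37-40: P4@Q1 runs 3, rem=0, completes. Q0=[] Q1=[P5] Q2=[P1]
t=40-41: P5@Q1 runs 1, rem=0, completes. Q0=[] Q1=[] Q2=[P1]
t=41-44: P1@Q2 runs 3, rem=0, completes. Q0=[] Q1=[] Q2=[]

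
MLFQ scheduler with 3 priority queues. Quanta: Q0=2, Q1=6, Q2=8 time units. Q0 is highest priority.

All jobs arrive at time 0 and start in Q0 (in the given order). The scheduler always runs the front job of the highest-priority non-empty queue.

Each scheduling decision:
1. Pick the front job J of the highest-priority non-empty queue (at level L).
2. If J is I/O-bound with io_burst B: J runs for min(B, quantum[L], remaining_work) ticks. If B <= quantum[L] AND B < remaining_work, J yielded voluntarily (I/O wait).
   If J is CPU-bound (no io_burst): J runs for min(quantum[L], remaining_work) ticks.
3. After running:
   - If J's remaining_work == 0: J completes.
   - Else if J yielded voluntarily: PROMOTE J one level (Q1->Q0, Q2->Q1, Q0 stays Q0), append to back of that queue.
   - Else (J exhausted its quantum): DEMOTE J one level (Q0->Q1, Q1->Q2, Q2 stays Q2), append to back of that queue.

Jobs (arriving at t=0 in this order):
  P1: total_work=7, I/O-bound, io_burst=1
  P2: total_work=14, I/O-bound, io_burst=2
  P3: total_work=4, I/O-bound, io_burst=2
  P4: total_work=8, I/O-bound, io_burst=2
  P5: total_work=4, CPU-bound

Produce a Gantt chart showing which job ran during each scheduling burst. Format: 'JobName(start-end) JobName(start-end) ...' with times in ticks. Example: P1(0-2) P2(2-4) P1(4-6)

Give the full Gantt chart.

t=0-1: P1@Q0 runs 1, rem=6, I/O yield, promote→Q0. Q0=[P2,P3,P4,P5,P1] Q1=[] Q2=[]
t=1-3: P2@Q0 runs 2, rem=12, I/O yield, promote→Q0. Q0=[P3,P4,P5,P1,P2] Q1=[] Q2=[]
t=3-5: P3@Q0 runs 2, rem=2, I/O yield, promote→Q0. Q0=[P4,P5,P1,P2,P3] Q1=[] Q2=[]
t=5-7: P4@Q0 runs 2, rem=6, I/O yield, promote→Q0. Q0=[P5,P1,P2,P3,P4] Q1=[] Q2=[]
t=7-9: P5@Q0 runs 2, rem=2, quantum used, demote→Q1. Q0=[P1,P2,P3,P4] Q1=[P5] Q2=[]
t=9-10: P1@Q0 runs 1, rem=5, I/O yield, promote→Q0. Q0=[P2,P3,P4,P1] Q1=[P5] Q2=[]
t=10-12: P2@Q0 runs 2, rem=10, I/O yield, promote→Q0. Q0=[P3,P4,P1,P2] Q1=[P5] Q2=[]
t=12-14: P3@Q0 runs 2, rem=0, completes. Q0=[P4,P1,P2] Q1=[P5] Q2=[]
t=14-16: P4@Q0 runs 2, rem=4, I/O yield, promote→Q0. Q0=[P1,P2,P4] Q1=[P5] Q2=[]
t=16-17: P1@Q0 runs 1, rem=4, I/O yield, promote→Q0. Q0=[P2,P4,P1] Q1=[P5] Q2=[]
t=17-19: P2@Q0 runs 2, rem=8, I/O yield, promote→Q0. Q0=[P4,P1,P2] Q1=[P5] Q2=[]
t=19-21: P4@Q0 runs 2, rem=2, I/O yield, promote→Q0. Q0=[P1,P2,P4] Q1=[P5] Q2=[]
t=21-22: P1@Q0 runs 1, rem=3, I/O yield, promote→Q0. Q0=[P2,P4,P1] Q1=[P5] Q2=[]
t=22-24: P2@Q0 runs 2, rem=6, I/O yield, promote→Q0. Q0=[P4,P1,P2] Q1=[P5] Q2=[]
t=24-26: P4@Q0 runs 2, rem=0, completes. Q0=[P1,P2] Q1=[P5] Q2=[]
t=26-27: P1@Q0 runs 1, rem=2, I/O yield, promote→Q0. Q0=[P2,P1] Q1=[P5] Q2=[]
t=27-29: P2@Q0 runs 2, rem=4, I/O yield, promote→Q0. Q0=[P1,P2] Q1=[P5] Q2=[]
t=29-30: P1@Q0 runs 1, rem=1, I/O yield, promote→Q0. Q0=[P2,P1] Q1=[P5] Q2=[]
t=30-32: P2@Q0 runs 2, rem=2, I/O yield, promote→Q0. Q0=[P1,P2] Q1=[P5] Q2=[]
t=32-33: P1@Q0 runs 1, rem=0, completes. Q0=[P2] Q1=[P5] Q2=[]
t=33-35: P2@Q0 runs 2, rem=0, completes. Q0=[] Q1=[P5] Q2=[]
t=35-37: P5@Q1 runs 2, rem=0, completes. Q0=[] Q1=[] Q2=[]

Answer: P1(0-1) P2(1-3) P3(3-5) P4(5-7) P5(7-9) P1(9-10) P2(10-12) P3(12-14) P4(14-16) P1(16-17) P2(17-19) P4(19-21) P1(21-22) P2(22-24) P4(24-26) P1(26-27) P2(27-29) P1(29-30) P2(30-32) P1(32-33) P2(33-35) P5(35-37)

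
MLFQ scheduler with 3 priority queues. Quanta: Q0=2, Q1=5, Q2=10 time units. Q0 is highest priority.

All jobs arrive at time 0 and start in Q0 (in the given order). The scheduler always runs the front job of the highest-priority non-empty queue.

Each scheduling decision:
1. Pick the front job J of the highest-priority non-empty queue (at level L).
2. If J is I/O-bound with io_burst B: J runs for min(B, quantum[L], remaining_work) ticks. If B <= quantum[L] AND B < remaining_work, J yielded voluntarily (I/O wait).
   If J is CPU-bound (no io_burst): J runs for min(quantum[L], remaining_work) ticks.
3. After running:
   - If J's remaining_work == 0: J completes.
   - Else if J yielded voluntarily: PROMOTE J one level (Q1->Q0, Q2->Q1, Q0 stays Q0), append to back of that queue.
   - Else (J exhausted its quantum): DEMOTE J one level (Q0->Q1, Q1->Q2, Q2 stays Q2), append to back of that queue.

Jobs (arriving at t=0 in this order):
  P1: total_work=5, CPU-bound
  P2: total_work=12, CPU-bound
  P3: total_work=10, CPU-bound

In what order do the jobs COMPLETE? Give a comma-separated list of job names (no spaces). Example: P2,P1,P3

Answer: P1,P2,P3

Derivation:
t=0-2: P1@Q0 runs 2, rem=3, quantum used, demote→Q1. Q0=[P2,P3] Q1=[P1] Q2=[]
t=2-4: P2@Q0 runs 2, rem=10, quantum used, demote→Q1. Q0=[P3] Q1=[P1,P2] Q2=[]
t=4-6: P3@Q0 runs 2, rem=8, quantum used, demote→Q1. Q0=[] Q1=[P1,P2,P3] Q2=[]
t=6-9: P1@Q1 runs 3, rem=0, completes. Q0=[] Q1=[P2,P3] Q2=[]
t=9-14: P2@Q1 runs 5, rem=5, quantum used, demote→Q2. Q0=[] Q1=[P3] Q2=[P2]
t=14-19: P3@Q1 runs 5, rem=3, quantum used, demote→Q2. Q0=[] Q1=[] Q2=[P2,P3]
t=19-24: P2@Q2 runs 5, rem=0, completes. Q0=[] Q1=[] Q2=[P3]
t=24-27: P3@Q2 runs 3, rem=0, completes. Q0=[] Q1=[] Q2=[]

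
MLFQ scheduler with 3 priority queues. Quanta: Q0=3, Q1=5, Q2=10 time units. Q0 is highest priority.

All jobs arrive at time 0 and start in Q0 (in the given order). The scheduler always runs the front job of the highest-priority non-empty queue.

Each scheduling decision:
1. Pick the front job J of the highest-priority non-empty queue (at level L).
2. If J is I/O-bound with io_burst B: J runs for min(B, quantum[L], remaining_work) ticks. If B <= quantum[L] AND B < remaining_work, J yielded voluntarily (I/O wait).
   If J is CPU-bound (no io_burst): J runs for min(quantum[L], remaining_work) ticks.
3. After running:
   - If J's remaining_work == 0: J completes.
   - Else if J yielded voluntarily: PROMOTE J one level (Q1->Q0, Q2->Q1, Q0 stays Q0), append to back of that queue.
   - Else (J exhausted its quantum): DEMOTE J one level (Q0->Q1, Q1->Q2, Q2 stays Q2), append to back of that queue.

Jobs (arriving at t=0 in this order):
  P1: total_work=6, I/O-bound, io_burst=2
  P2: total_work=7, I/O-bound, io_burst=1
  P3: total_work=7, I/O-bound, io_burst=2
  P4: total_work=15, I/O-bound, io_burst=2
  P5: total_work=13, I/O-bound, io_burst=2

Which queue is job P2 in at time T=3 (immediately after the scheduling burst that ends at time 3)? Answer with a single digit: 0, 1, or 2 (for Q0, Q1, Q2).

Answer: 0

Derivation:
t=0-2: P1@Q0 runs 2, rem=4, I/O yield, promote→Q0. Q0=[P2,P3,P4,P5,P1] Q1=[] Q2=[]
t=2-3: P2@Q0 runs 1, rem=6, I/O yield, promote→Q0. Q0=[P3,P4,P5,P1,P2] Q1=[] Q2=[]
t=3-5: P3@Q0 runs 2, rem=5, I/O yield, promote→Q0. Q0=[P4,P5,P1,P2,P3] Q1=[] Q2=[]
t=5-7: P4@Q0 runs 2, rem=13, I/O yield, promote→Q0. Q0=[P5,P1,P2,P3,P4] Q1=[] Q2=[]
t=7-9: P5@Q0 runs 2, rem=11, I/O yield, promote→Q0. Q0=[P1,P2,P3,P4,P5] Q1=[] Q2=[]
t=9-11: P1@Q0 runs 2, rem=2, I/O yield, promote→Q0. Q0=[P2,P3,P4,P5,P1] Q1=[] Q2=[]
t=11-12: P2@Q0 runs 1, rem=5, I/O yield, promote→Q0. Q0=[P3,P4,P5,P1,P2] Q1=[] Q2=[]
t=12-14: P3@Q0 runs 2, rem=3, I/O yield, promote→Q0. Q0=[P4,P5,P1,P2,P3] Q1=[] Q2=[]
t=14-16: P4@Q0 runs 2, rem=11, I/O yield, promote→Q0. Q0=[P5,P1,P2,P3,P4] Q1=[] Q2=[]
t=16-18: P5@Q0 runs 2, rem=9, I/O yield, promote→Q0. Q0=[P1,P2,P3,P4,P5] Q1=[] Q2=[]
t=18-20: P1@Q0 runs 2, rem=0, completes. Q0=[P2,P3,P4,P5] Q1=[] Q2=[]
t=20-21: P2@Q0 runs 1, rem=4, I/O yield, promote→Q0. Q0=[P3,P4,P5,P2] Q1=[] Q2=[]
t=21-23: P3@Q0 runs 2, rem=1, I/O yield, promote→Q0. Q0=[P4,P5,P2,P3] Q1=[] Q2=[]
t=23-25: P4@Q0 runs 2, rem=9, I/O yield, promote→Q0. Q0=[P5,P2,P3,P4] Q1=[] Q2=[]
t=25-27: P5@Q0 runs 2, rem=7, I/O yield, promote→Q0. Q0=[P2,P3,P4,P5] Q1=[] Q2=[]
t=27-28: P2@Q0 runs 1, rem=3, I/O yield, promote→Q0. Q0=[P3,P4,P5,P2] Q1=[] Q2=[]
t=28-29: P3@Q0 runs 1, rem=0, completes. Q0=[P4,P5,P2] Q1=[] Q2=[]
t=29-31: P4@Q0 runs 2, rem=7, I/O yield, promote→Q0. Q0=[P5,P2,P4] Q1=[] Q2=[]
t=31-33: P5@Q0 runs 2, rem=5, I/O yield, promote→Q0. Q0=[P2,P4,P5] Q1=[] Q2=[]
t=33-34: P2@Q0 runs 1, rem=2, I/O yield, promote→Q0. Q0=[P4,P5,P2] Q1=[] Q2=[]
t=34-36: P4@Q0 runs 2, rem=5, I/O yield, promote→Q0. Q0=[P5,P2,P4] Q1=[] Q2=[]
t=36-38: P5@Q0 runs 2, rem=3, I/O yield, promote→Q0. Q0=[P2,P4,P5] Q1=[] Q2=[]
t=38-39: P2@Q0 runs 1, rem=1, I/O yield, promote→Q0. Q0=[P4,P5,P2] Q1=[] Q2=[]
t=39-41: P4@Q0 runs 2, rem=3, I/O yield, promote→Q0. Q0=[P5,P2,P4] Q1=[] Q2=[]
t=41-43: P5@Q0 runs 2, rem=1, I/O yield, promote→Q0. Q0=[P2,P4,P5] Q1=[] Q2=[]
t=43-44: P2@Q0 runs 1, rem=0, completes. Q0=[P4,P5] Q1=[] Q2=[]
t=44-46: P4@Q0 runs 2, rem=1, I/O yield, promote→Q0. Q0=[P5,P4] Q1=[] Q2=[]
t=46-47: P5@Q0 runs 1, rem=0, completes. Q0=[P4] Q1=[] Q2=[]
t=47-48: P4@Q0 runs 1, rem=0, completes. Q0=[] Q1=[] Q2=[]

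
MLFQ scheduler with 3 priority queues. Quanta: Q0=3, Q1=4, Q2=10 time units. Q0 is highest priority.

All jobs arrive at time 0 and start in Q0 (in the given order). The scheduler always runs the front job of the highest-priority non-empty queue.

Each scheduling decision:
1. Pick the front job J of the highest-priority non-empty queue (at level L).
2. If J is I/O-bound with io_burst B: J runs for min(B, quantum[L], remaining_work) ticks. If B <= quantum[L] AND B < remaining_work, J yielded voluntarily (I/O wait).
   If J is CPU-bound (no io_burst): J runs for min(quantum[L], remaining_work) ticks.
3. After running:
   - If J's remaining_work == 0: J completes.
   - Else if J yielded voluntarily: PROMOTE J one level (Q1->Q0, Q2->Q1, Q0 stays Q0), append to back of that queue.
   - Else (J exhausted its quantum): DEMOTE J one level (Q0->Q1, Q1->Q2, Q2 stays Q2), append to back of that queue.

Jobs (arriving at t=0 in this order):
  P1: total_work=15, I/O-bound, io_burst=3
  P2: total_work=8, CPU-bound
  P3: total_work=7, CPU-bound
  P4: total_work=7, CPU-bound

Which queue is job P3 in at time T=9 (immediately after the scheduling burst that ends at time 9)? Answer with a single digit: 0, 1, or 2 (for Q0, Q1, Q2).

Answer: 1

Derivation:
t=0-3: P1@Q0 runs 3, rem=12, I/O yield, promote→Q0. Q0=[P2,P3,P4,P1] Q1=[] Q2=[]
t=3-6: P2@Q0 runs 3, rem=5, quantum used, demote→Q1. Q0=[P3,P4,P1] Q1=[P2] Q2=[]
t=6-9: P3@Q0 runs 3, rem=4, quantum used, demote→Q1. Q0=[P4,P1] Q1=[P2,P3] Q2=[]
t=9-12: P4@Q0 runs 3, rem=4, quantum used, demote→Q1. Q0=[P1] Q1=[P2,P3,P4] Q2=[]
t=12-15: P1@Q0 runs 3, rem=9, I/O yield, promote→Q0. Q0=[P1] Q1=[P2,P3,P4] Q2=[]
t=15-18: P1@Q0 runs 3, rem=6, I/O yield, promote→Q0. Q0=[P1] Q1=[P2,P3,P4] Q2=[]
t=18-21: P1@Q0 runs 3, rem=3, I/O yield, promote→Q0. Q0=[P1] Q1=[P2,P3,P4] Q2=[]
t=21-24: P1@Q0 runs 3, rem=0, completes. Q0=[] Q1=[P2,P3,P4] Q2=[]
t=24-28: P2@Q1 runs 4, rem=1, quantum used, demote→Q2. Q0=[] Q1=[P3,P4] Q2=[P2]
t=28-32: P3@Q1 runs 4, rem=0, completes. Q0=[] Q1=[P4] Q2=[P2]
t=32-36: P4@Q1 runs 4, rem=0, completes. Q0=[] Q1=[] Q2=[P2]
t=36-37: P2@Q2 runs 1, rem=0, completes. Q0=[] Q1=[] Q2=[]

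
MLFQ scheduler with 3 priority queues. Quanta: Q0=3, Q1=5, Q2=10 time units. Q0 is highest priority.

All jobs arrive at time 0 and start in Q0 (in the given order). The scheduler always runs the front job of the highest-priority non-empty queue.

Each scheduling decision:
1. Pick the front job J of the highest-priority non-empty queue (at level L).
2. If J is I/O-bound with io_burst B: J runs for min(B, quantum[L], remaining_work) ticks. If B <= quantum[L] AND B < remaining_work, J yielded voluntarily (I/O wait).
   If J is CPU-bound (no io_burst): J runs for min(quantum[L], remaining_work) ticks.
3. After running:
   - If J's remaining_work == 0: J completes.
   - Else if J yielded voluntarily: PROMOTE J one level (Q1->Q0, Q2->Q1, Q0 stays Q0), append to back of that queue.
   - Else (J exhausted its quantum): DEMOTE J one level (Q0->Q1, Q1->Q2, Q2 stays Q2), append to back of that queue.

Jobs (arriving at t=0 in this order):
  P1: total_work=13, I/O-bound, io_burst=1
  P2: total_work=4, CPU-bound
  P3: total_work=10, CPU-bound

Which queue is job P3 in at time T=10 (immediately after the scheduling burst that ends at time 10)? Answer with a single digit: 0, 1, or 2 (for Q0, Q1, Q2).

Answer: 1

Derivation:
t=0-1: P1@Q0 runs 1, rem=12, I/O yield, promote→Q0. Q0=[P2,P3,P1] Q1=[] Q2=[]
t=1-4: P2@Q0 runs 3, rem=1, quantum used, demote→Q1. Q0=[P3,P1] Q1=[P2] Q2=[]
t=4-7: P3@Q0 runs 3, rem=7, quantum used, demote→Q1. Q0=[P1] Q1=[P2,P3] Q2=[]
t=7-8: P1@Q0 runs 1, rem=11, I/O yield, promote→Q0. Q0=[P1] Q1=[P2,P3] Q2=[]
t=8-9: P1@Q0 runs 1, rem=10, I/O yield, promote→Q0. Q0=[P1] Q1=[P2,P3] Q2=[]
t=9-10: P1@Q0 runs 1, rem=9, I/O yield, promote→Q0. Q0=[P1] Q1=[P2,P3] Q2=[]
t=10-11: P1@Q0 runs 1, rem=8, I/O yield, promote→Q0. Q0=[P1] Q1=[P2,P3] Q2=[]
t=11-12: P1@Q0 runs 1, rem=7, I/O yield, promote→Q0. Q0=[P1] Q1=[P2,P3] Q2=[]
t=12-13: P1@Q0 runs 1, rem=6, I/O yield, promote→Q0. Q0=[P1] Q1=[P2,P3] Q2=[]
t=13-14: P1@Q0 runs 1, rem=5, I/O yield, promote→Q0. Q0=[P1] Q1=[P2,P3] Q2=[]
t=14-15: P1@Q0 runs 1, rem=4, I/O yield, promote→Q0. Q0=[P1] Q1=[P2,P3] Q2=[]
t=15-16: P1@Q0 runs 1, rem=3, I/O yield, promote→Q0. Q0=[P1] Q1=[P2,P3] Q2=[]
t=16-17: P1@Q0 runs 1, rem=2, I/O yield, promote→Q0. Q0=[P1] Q1=[P2,P3] Q2=[]
t=17-18: P1@Q0 runs 1, rem=1, I/O yield, promote→Q0. Q0=[P1] Q1=[P2,P3] Q2=[]
t=18-19: P1@Q0 runs 1, rem=0, completes. Q0=[] Q1=[P2,P3] Q2=[]
t=19-20: P2@Q1 runs 1, rem=0, completes. Q0=[] Q1=[P3] Q2=[]
t=20-25: P3@Q1 runs 5, rem=2, quantum used, demote→Q2. Q0=[] Q1=[] Q2=[P3]
t=25-27: P3@Q2 runs 2, rem=0, completes. Q0=[] Q1=[] Q2=[]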